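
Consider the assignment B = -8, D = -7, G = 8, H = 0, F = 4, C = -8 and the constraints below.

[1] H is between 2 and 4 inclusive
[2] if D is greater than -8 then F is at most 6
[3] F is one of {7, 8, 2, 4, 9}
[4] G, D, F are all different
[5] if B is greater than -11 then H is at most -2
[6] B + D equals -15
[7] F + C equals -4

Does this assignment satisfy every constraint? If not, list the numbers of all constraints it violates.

Constraints 1 and 5 do not hold.

[1] H = 0 is outside [2, 4]  false
[2] D = -7 > -8, so we need F ≤ 6; F = 4 ≤ 6  true
[3] F = 4 is in {7, 8, 2, 4, 9}  true
[4] values 8, -7, 4 are pairwise distinct  true
[5] B = -8 > -11, so we need H ≤ -2; but H = 0 > -2  false
[6] B + D = -8 + (-7) = -15  true
[7] F + C = 4 + (-8) = -4  true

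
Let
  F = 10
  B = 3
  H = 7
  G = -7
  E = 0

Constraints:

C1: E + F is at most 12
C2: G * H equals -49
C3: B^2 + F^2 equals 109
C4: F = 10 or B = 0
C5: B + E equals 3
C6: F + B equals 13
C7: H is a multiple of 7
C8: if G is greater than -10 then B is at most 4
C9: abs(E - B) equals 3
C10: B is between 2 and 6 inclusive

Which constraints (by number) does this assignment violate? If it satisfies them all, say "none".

Yes — all constraints hold.

C1: E + F = 0 + 10 = 10; 10 ≤ 12  ✓
C2: G * H = -7 * 7 = -49  ✓
C3: B^2 + F^2 = 3^2 + 10^2 = 9 + 100 = 109  ✓
C4: F = 10 = 10 (first disjunct)  ✓
C5: B + E = 3 + 0 = 3  ✓
C6: F + B = 10 + 3 = 13  ✓
C7: 7 / 7 = 1, so 7 divides 7  ✓
C8: G = -7 > -10, so we need B ≤ 4; B = 3 ≤ 4  ✓
C9: abs(0 - 3) = 3  ✓
C10: B = 3 lies in [2, 6]  ✓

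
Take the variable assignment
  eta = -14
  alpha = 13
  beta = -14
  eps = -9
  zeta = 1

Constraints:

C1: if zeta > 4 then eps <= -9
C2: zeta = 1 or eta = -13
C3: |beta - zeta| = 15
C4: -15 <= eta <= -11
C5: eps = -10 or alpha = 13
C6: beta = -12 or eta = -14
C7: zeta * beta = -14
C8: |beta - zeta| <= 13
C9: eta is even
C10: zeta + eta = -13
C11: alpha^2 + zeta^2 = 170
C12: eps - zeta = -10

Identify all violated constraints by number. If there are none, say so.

Constraint 8 is violated.

C1: zeta = 1, not > 4; antecedent false, conditional vacuously true — OK.
C2: zeta = 1 = 1 (first disjunct) — OK.
C3: |-14 - 1| = 15 — OK.
C4: eta = -14 lies in [-15, -11] — OK.
C5: eps = -9 ≠ -10, but alpha = 13 = 13 (second disjunct) — OK.
C6: beta = -14 ≠ -12, but eta = -14 = -14 (second disjunct) — OK.
C7: zeta * beta = 1 * (-14) = -14 — OK.
C8: |-14 - 1| = 15; 15 > 13, exceeds bound 13 — violated.
C9: eta = -14 is even — OK.
C10: zeta + eta = 1 + (-14) = -13 — OK.
C11: alpha^2 + zeta^2 = 13^2 + 1^2 = 169 + 1 = 170 — OK.
C12: eps - zeta = -9 - 1 = -10 — OK.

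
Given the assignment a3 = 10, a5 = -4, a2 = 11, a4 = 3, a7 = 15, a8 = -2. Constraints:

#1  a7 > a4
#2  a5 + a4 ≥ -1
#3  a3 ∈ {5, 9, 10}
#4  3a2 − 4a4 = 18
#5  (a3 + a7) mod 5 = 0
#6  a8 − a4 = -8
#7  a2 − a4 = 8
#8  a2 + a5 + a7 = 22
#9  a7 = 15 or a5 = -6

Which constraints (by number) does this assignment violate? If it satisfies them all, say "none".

#1 a7 = 15, a4 = 3; 15 > 3 — holds.
#2 a5 + a4 = -4 + 3 = -1; -1 ≥ -1 — holds.
#3 a3 = 10 is in {5, 9, 10} — holds.
#4 3a2 − 4a4 = 3(11) − 4(3) = 21, not 18 — fails.
#5 a3 + a7 = 25; 25 mod 5 = 0 — holds.
#6 a8 − a4 = -2 − 3 = -5, not -8 — fails.
#7 a2 − a4 = 11 − 3 = 8 — holds.
#8 a2 + a5 + a7 = 11 + (-4) + 15 = 22 — holds.
#9 a7 = 15 = 15 (first disjunct) — holds.

No — constraints 4, 6 are not satisfied.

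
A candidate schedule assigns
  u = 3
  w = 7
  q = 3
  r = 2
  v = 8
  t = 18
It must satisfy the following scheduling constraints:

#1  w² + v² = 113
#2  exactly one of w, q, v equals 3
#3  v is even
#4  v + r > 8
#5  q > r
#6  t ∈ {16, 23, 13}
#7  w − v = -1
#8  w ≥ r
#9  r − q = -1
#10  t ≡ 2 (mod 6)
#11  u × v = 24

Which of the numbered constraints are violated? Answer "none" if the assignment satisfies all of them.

#1 w² + v² = 7² + 8² = 49 + 64 = 113 — holds.
#2 w=7, q=3, v=8; 1 of them equals 3 — holds.
#3 v = 8 is even — holds.
#4 v + r = 8 + 2 = 10; 10 > 8 — holds.
#5 q = 3, r = 2; 3 > 2 — holds.
#6 t = 18 is not in {16, 23, 13} — fails.
#7 w − v = 7 − 8 = -1 — holds.
#8 w = 7, r = 2; 7 ≥ 2 — holds.
#9 r − q = 2 − 3 = -1 — holds.
#10 18 mod 6 = 0, not 2 — fails.
#11 u × v = 3 × 8 = 24 — holds.

The assignment fails constraints 6 and 10.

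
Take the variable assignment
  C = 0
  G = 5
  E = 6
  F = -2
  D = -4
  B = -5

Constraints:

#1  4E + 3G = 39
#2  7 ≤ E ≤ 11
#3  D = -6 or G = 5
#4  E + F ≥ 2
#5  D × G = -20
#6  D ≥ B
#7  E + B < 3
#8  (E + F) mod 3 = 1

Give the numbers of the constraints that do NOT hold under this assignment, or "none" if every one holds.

#1 4E + 3G = 4(6) + 3(5) = 39  ✔
#2 E = 6 is outside [7, 11]  ✘
#3 D = -4 ≠ -6, but G = 5 = 5 (second disjunct)  ✔
#4 E + F = 6 + (-2) = 4; 4 ≥ 2  ✔
#5 D × G = -4 × 5 = -20  ✔
#6 D = -4, B = -5; -4 ≥ -5  ✔
#7 E + B = 6 + (-5) = 1; 1 < 3  ✔
#8 E + F = 4; 4 mod 3 = 1  ✔

No — constraint 2 is not satisfied.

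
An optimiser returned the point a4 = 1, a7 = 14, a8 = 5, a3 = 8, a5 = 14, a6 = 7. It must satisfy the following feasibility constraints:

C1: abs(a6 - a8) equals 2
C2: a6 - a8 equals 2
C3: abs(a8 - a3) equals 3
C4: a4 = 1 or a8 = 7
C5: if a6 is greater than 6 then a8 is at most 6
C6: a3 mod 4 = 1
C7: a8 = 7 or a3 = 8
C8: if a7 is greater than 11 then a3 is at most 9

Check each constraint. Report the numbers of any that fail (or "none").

No — constraint 6 is not satisfied.

C1: abs(7 - 5) = 2 — OK.
C2: a6 - a8 = 7 - 5 = 2 — OK.
C3: abs(5 - 8) = 3 — OK.
C4: a4 = 1 = 1 (first disjunct) — OK.
C5: a6 = 7 > 6, so we need a8 ≤ 6; a8 = 5 ≤ 6 — OK.
C6: 8 mod 4 = 0, not 1 — violated.
C7: a8 = 5 ≠ 7, but a3 = 8 = 8 (second disjunct) — OK.
C8: a7 = 14 > 11, so we need a3 ≤ 9; a3 = 8 ≤ 9 — OK.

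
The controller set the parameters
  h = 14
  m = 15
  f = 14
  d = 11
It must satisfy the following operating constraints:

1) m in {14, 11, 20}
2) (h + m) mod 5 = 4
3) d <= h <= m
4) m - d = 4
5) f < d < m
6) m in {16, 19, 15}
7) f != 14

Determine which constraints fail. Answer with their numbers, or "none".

Violated: 1, 5, and 7.

1) m = 15 is not in {14, 11, 20} — fails.
2) h + m = 29; 29 mod 5 = 4 — holds.
3) values 11 <= 14 <= 15 — holds.
4) m - d = 15 - 11 = 4 — holds.
5) values 14, 11, 15; f = 14 is not < d = 11 — fails.
6) m = 15 is in {16, 19, 15} — holds.
7) f = 14, but 14 is required to differ — fails.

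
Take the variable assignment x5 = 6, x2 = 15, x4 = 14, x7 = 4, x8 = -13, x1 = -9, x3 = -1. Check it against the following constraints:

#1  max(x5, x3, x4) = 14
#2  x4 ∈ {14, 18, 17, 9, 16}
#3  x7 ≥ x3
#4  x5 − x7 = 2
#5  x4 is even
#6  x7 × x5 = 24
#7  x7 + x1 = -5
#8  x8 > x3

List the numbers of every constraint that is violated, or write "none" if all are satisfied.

Constraint 8 does not hold.

#1 max(6, -1, 14) = 14 — satisfied.
#2 x4 = 14 is in {14, 18, 17, 9, 16} — satisfied.
#3 x7 = 4, x3 = -1; 4 ≥ -1 — satisfied.
#4 x5 − x7 = 6 − 4 = 2 — satisfied.
#5 x4 = 14 is even — satisfied.
#6 x7 × x5 = 4 × 6 = 24 — satisfied.
#7 x7 + x1 = 4 + (-9) = -5 — satisfied.
#8 x8 = -13, x3 = -1; -13 ≤ -1 (want >) — violated.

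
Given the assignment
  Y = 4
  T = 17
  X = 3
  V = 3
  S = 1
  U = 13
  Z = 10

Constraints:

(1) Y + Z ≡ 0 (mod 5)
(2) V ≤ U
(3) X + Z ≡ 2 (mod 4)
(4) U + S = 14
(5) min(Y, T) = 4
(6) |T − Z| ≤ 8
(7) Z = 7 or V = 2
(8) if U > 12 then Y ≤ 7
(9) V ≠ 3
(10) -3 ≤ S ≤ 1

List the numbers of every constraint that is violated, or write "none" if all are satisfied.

(1) Y + Z = 14; 14 mod 5 = 4, not 0 — violated.
(2) V = 3, U = 13; 3 ≤ 13 — satisfied.
(3) X + Z = 13; 13 mod 4 = 1, not 2 — violated.
(4) U + S = 13 + 1 = 14 — satisfied.
(5) min(4, 17) = 4 — satisfied.
(6) |17 − 10| = 7; 7 ≤ 8 — satisfied.
(7) Z = 10 ≠ 7 and V = 3 ≠ 2; both disjuncts false — violated.
(8) U = 13 > 12, so we need Y ≤ 7; Y = 4 ≤ 7 — satisfied.
(9) V = 3, but 3 is required to differ — violated.
(10) S = 1 lies in [-3, 1] — satisfied.

Violated: 1, 3, 7, and 9.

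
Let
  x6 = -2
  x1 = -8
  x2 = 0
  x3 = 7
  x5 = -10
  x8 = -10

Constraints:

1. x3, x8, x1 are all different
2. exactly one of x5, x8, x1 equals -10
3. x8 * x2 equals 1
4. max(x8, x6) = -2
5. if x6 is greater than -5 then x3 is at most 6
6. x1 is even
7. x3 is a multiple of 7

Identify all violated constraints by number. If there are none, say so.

1. values 7, -10, -8 are pairwise distinct  ✔
2. x5=-10, x8=-10, x1=-8; 2 of them equal -10, not exactly one  ✘
3. x8 * x2 = -10 * 0 = 0, not 1  ✘
4. max(-10, -2) = -2  ✔
5. x6 = -2 > -5, so we need x3 ≤ 6; but x3 = 7 > 6  ✘
6. x1 = -8 is even  ✔
7. 7 / 7 = 1, so 7 divides 7  ✔

The assignment fails constraints 2, 3, and 5.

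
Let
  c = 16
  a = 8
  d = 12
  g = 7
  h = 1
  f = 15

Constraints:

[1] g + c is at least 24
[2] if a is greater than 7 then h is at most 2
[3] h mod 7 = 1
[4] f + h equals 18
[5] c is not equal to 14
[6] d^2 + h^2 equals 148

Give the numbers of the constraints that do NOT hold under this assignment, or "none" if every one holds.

[1] g + c = 7 + 16 = 23; 23 < 24, bound 24 not met — violated.
[2] a = 8 > 7, so we need h ≤ 2; h = 1 ≤ 2 — OK.
[3] 1 mod 7 = 1 — OK.
[4] f + h = 15 + 1 = 16, not 18 — violated.
[5] c = 16, and 16 ≠ 14 — OK.
[6] d^2 + h^2 = 12^2 + 1^2 = 144 + 1 = 145, not 148 — violated.

Constraints 1, 4, 6 do not hold.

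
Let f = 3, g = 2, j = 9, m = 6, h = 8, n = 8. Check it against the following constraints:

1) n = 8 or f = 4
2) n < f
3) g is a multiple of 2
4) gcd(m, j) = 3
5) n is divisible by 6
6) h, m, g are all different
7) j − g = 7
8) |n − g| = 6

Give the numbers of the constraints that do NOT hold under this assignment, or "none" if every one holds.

Constraints 2, 5 are violated.

1) n = 8 = 8 (first disjunct) — satisfied.
2) n = 8, f = 3; 8 ≥ 3 (want <) — violated.
3) 2 / 2 = 1, so 2 divides 2 — satisfied.
4) gcd(6, 9) = 3 — satisfied.
5) 8 = 6×1 + 2, so 6 does not divide 8 — violated.
6) values 8, 6, 2 are pairwise distinct — satisfied.
7) j − g = 9 − 2 = 7 — satisfied.
8) |8 − 2| = 6 — satisfied.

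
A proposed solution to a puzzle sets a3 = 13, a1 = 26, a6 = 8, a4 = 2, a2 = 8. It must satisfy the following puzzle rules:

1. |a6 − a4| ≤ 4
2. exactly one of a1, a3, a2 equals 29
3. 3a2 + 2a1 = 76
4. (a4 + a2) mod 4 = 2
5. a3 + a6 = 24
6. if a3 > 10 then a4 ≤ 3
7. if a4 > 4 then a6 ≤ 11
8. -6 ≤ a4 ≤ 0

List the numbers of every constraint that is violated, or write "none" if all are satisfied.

Constraints 1, 2, 5, and 8 are violated.

1. |8 − 2| = 6; 6 > 4, exceeds bound 4 — does not hold.
2. a1=26, a3=13, a2=8; 0 of them equal 29, not exactly one — does not hold.
3. 3a2 + 2a1 = 3(8) + 2(26) = 76 — holds.
4. a4 + a2 = 10; 10 mod 4 = 2 — holds.
5. a3 + a6 = 13 + 8 = 21, not 24 — does not hold.
6. a3 = 13 > 10, so we need a4 ≤ 3; a4 = 2 ≤ 3 — holds.
7. a4 = 2, not > 4; antecedent false, conditional vacuously true — holds.
8. a4 = 2 is outside [-6, 0] — does not hold.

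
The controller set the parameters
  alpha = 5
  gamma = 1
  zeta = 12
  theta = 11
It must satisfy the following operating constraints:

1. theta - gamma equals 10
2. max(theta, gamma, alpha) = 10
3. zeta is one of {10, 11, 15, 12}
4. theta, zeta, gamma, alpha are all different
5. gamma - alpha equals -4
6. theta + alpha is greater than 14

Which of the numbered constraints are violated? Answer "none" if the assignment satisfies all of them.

1. theta - gamma = 11 - 1 = 10 — holds.
2. max(11, 1, 5) = 11, not 10 — does not hold.
3. zeta = 12 is in {10, 11, 15, 12} — holds.
4. values 11, 12, 1, 5 are pairwise distinct — holds.
5. gamma - alpha = 1 - 5 = -4 — holds.
6. theta + alpha = 11 + 5 = 16; 16 > 14 — holds.

The assignment fails constraint 2.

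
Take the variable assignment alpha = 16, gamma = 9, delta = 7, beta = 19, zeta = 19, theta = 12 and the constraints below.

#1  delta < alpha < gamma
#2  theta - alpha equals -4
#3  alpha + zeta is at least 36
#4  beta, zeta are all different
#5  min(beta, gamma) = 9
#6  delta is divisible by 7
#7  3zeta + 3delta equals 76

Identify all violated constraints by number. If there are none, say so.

#1 values 7, 16, 9; alpha = 16 is not < gamma = 9 — violated.
#2 theta - alpha = 12 - 16 = -4 — OK.
#3 alpha + zeta = 16 + 19 = 35; 35 < 36, bound 36 not met — violated.
#4 beta = zeta = 19, not all different — violated.
#5 min(19, 9) = 9 — OK.
#6 7 / 7 = 1, so 7 divides 7 — OK.
#7 3zeta + 3delta = 3(19) + 3(7) = 78, not 76 — violated.

No — constraints 1, 3, 4, and 7 are not satisfied.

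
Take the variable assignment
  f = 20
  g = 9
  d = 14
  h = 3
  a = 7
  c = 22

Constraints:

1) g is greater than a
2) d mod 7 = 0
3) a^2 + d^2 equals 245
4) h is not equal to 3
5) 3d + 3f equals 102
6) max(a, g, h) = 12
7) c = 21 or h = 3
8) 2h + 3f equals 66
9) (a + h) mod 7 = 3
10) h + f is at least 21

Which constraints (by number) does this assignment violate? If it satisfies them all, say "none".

Violated: 4, 6.

1) g = 9, a = 7; 9 > 7  ✓
2) 14 mod 7 = 0  ✓
3) a^2 + d^2 = 7^2 + 14^2 = 49 + 196 = 245  ✓
4) h = 3, but 3 is required to differ  ✗
5) 3d + 3f = 3(14) + 3(20) = 102  ✓
6) max(7, 9, 3) = 9, not 12  ✗
7) c = 22 ≠ 21, but h = 3 = 3 (second disjunct)  ✓
8) 2h + 3f = 2(3) + 3(20) = 66  ✓
9) a + h = 10; 10 mod 7 = 3  ✓
10) h + f = 3 + 20 = 23; 23 ≥ 21  ✓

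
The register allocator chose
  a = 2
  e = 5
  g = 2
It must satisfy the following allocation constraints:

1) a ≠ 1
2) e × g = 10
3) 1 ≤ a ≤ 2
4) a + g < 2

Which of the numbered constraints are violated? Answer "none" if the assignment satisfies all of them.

Constraint 4 is violated.

1) a = 2, and 2 ≠ 1  true
2) e × g = 5 × 2 = 10  true
3) a = 2 lies in [1, 2]  true
4) a + g = 2 + 2 = 4; 4 ≥ 2, bound 2 not met  false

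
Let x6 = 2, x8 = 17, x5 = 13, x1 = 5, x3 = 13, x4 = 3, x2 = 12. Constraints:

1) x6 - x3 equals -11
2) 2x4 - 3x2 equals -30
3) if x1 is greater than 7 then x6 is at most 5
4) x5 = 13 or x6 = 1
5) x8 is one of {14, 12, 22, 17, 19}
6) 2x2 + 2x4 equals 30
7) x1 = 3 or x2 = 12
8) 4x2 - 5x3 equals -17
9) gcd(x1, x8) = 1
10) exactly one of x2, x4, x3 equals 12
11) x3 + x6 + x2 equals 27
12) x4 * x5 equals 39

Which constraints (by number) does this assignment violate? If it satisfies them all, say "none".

1) x6 - x3 = 2 - 13 = -11 — OK.
2) 2x4 - 3x2 = 2(3) - 3(12) = -30 — OK.
3) x1 = 5, not > 7; antecedent false, conditional vacuously true — OK.
4) x5 = 13 = 13 (first disjunct) — OK.
5) x8 = 17 is in {14, 12, 22, 17, 19} — OK.
6) 2x2 + 2x4 = 2(12) + 2(3) = 30 — OK.
7) x1 = 5 ≠ 3, but x2 = 12 = 12 (second disjunct) — OK.
8) 4x2 - 5x3 = 4(12) - 5(13) = -17 — OK.
9) gcd(5, 17) = 1 — OK.
10) x2=12, x4=3, x3=13; 1 of them equals 12 — OK.
11) x3 + x6 + x2 = 13 + 2 + 12 = 27 — OK.
12) x4 * x5 = 3 * 13 = 39 — OK.

Yes — all constraints hold.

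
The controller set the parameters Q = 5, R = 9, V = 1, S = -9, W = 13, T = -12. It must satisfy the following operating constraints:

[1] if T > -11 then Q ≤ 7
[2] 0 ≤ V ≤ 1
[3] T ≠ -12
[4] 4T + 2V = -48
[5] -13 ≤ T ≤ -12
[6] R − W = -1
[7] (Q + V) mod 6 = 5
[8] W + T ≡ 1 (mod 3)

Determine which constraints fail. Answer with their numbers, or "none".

Constraints 3, 4, 6, and 7 do not hold.

[1] T = -12, not > -11; antecedent false, conditional vacuously true — holds.
[2] V = 1 lies in [0, 1] — holds.
[3] T = -12, but -12 is required to differ — fails.
[4] 4T + 2V = 4(-12) + 2(1) = -46, not -48 — fails.
[5] T = -12 lies in [-13, -12] — holds.
[6] R − W = 9 − 13 = -4, not -1 — fails.
[7] Q + V = 6; 6 mod 6 = 0, not 5 — fails.
[8] W + T = 1; 1 mod 3 = 1 — holds.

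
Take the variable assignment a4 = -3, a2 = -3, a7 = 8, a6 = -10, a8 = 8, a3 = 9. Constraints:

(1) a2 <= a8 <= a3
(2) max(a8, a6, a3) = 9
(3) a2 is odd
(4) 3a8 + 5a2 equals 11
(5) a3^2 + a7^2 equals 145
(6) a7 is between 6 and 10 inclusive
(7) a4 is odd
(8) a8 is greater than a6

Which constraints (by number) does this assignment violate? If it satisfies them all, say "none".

(1) values -3 <= 8 <= 9 — holds.
(2) max(8, -10, 9) = 9 — holds.
(3) a2 = -3 is odd — holds.
(4) 3a8 + 5a2 = 3(8) + 5(-3) = 9, not 11 — does not hold.
(5) a3^2 + a7^2 = 9^2 + 8^2 = 81 + 64 = 145 — holds.
(6) a7 = 8 lies in [6, 10] — holds.
(7) a4 = -3 is odd — holds.
(8) a8 = 8, a6 = -10; 8 > -10 — holds.

Constraint 4 is violated.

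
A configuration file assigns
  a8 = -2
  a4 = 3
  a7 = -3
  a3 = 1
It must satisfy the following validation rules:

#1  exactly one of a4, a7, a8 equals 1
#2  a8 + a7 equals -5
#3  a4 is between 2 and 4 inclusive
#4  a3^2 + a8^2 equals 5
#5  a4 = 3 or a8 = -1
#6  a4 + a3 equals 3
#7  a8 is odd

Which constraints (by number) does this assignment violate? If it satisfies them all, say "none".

#1 a4=3, a7=-3, a8=-2; 0 of them equal 1, not exactly one  no
#2 a8 + a7 = -2 + (-3) = -5  yes
#3 a4 = 3 lies in [2, 4]  yes
#4 a3^2 + a8^2 = 1^2 + (-2)^2 = 1 + 4 = 5  yes
#5 a4 = 3 = 3 (first disjunct)  yes
#6 a4 + a3 = 3 + 1 = 4, not 3  no
#7 a8 = -2 is even  no

Constraints 1, 6, and 7 are violated.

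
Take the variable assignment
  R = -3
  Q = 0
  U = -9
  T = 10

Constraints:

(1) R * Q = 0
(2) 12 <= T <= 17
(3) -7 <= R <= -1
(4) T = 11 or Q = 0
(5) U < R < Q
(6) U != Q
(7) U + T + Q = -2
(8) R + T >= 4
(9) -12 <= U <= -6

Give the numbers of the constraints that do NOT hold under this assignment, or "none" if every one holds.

The assignment fails constraints 2, 7.

(1) R * Q = -3 * 0 = 0 — OK.
(2) T = 10 is outside [12, 17] — violated.
(3) R = -3 lies in [-7, -1] — OK.
(4) T = 10 ≠ 11, but Q = 0 = 0 (second disjunct) — OK.
(5) values -9 < -3 < 0 — OK.
(6) U = -9, Q = 0; distinct — OK.
(7) U + T + Q = -9 + 10 + 0 = 1, not -2 — violated.
(8) R + T = -3 + 10 = 7; 7 ≥ 4 — OK.
(9) U = -9 lies in [-12, -6] — OK.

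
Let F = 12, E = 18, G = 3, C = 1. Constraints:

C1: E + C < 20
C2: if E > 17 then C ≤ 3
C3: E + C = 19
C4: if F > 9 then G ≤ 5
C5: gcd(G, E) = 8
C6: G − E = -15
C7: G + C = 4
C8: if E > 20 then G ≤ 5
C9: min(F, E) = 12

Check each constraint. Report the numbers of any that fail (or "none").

No — constraint 5 is not satisfied.

C1: E + C = 18 + 1 = 19; 19 < 20  OK
C2: E = 18 > 17, so we need C ≤ 3; C = 1 ≤ 3  OK
C3: E + C = 18 + 1 = 19  OK
C4: F = 12 > 9, so we need G ≤ 5; G = 3 ≤ 5  OK
C5: gcd(3, 18) = 3, not 8  FAIL
C6: G − E = 3 − 18 = -15  OK
C7: G + C = 3 + 1 = 4  OK
C8: E = 18, not > 20; antecedent false, conditional vacuously true  OK
C9: min(12, 18) = 12  OK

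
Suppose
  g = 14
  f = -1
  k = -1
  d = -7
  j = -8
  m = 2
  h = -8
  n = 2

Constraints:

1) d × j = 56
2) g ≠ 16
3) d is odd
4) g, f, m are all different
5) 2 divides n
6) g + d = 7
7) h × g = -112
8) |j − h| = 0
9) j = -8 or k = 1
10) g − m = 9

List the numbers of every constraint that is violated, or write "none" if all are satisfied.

Constraint 10 does not hold.

1) d × j = -7 × (-8) = 56 — holds.
2) g = 14, and 14 ≠ 16 — holds.
3) d = -7 is odd — holds.
4) values 14, -1, 2 are pairwise distinct — holds.
5) 2 / 2 = 1, so 2 divides 2 — holds.
6) g + d = 14 + (-7) = 7 — holds.
7) h × g = -8 × 14 = -112 — holds.
8) |-8 − (-8)| = 0 — holds.
9) j = -8 = -8 (first disjunct) — holds.
10) g − m = 14 − 2 = 12, not 9 — does not hold.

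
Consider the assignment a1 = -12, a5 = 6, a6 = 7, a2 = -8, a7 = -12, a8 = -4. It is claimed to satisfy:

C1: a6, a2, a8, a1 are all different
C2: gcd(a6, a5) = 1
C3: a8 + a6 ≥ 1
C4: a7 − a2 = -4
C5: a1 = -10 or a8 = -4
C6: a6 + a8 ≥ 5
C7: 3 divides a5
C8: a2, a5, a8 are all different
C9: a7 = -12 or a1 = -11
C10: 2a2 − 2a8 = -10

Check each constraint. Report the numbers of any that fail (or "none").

C1: values 7, -8, -4, -12 are pairwise distinct — satisfied.
C2: gcd(7, 6) = 1 — satisfied.
C3: a8 + a6 = -4 + 7 = 3; 3 ≥ 1 — satisfied.
C4: a7 − a2 = -12 − (-8) = -4 — satisfied.
C5: a1 = -12 ≠ -10, but a8 = -4 = -4 (second disjunct) — satisfied.
C6: a6 + a8 = 7 + (-4) = 3; 3 < 5, bound 5 not met — violated.
C7: 6 / 3 = 2, so 3 divides 6 — satisfied.
C8: values -8, 6, -4 are pairwise distinct — satisfied.
C9: a7 = -12 = -12 (first disjunct) — satisfied.
C10: 2a2 − 2a8 = 2(-8) − 2(-4) = -8, not -10 — violated.

Constraints 6, 10 are violated.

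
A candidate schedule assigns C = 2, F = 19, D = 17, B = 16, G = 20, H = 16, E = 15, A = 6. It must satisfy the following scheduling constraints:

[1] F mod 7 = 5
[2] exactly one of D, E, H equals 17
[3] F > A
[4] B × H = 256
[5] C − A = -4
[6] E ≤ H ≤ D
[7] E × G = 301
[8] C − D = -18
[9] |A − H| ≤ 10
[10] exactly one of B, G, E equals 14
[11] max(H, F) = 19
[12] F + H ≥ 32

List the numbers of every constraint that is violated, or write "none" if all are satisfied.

[1] 19 mod 7 = 5  yes
[2] D=17, E=15, H=16; 1 of them equals 17  yes
[3] F = 19, A = 6; 19 > 6  yes
[4] B × H = 16 × 16 = 256  yes
[5] C − A = 2 − 6 = -4  yes
[6] values 15 ≤ 16 ≤ 17  yes
[7] E × G = 15 × 20 = 300, not 301  no
[8] C − D = 2 − 17 = -15, not -18  no
[9] |6 − 16| = 10; 10 ≤ 10  yes
[10] B=16, G=20, E=15; 0 of them equal 14, not exactly one  no
[11] max(16, 19) = 19  yes
[12] F + H = 19 + 16 = 35; 35 ≥ 32  yes

Violated: 7, 8, and 10.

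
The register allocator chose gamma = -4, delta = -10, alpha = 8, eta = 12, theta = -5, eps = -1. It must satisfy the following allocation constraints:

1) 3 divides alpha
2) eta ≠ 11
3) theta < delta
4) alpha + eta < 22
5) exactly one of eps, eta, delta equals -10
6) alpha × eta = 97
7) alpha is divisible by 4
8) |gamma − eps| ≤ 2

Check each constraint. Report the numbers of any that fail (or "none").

1) 8 = 3×2 + 2, so 3 does not divide 8 — violated.
2) eta = 12, and 12 ≠ 11 — satisfied.
3) theta = -5, delta = -10; -5 ≥ -10 (want <) — violated.
4) alpha + eta = 8 + 12 = 20; 20 < 22 — satisfied.
5) eps=-1, eta=12, delta=-10; 1 of them equals -10 — satisfied.
6) alpha × eta = 8 × 12 = 96, not 97 — violated.
7) 8 / 4 = 2, so 4 divides 8 — satisfied.
8) |-4 − (-1)| = 3; 3 > 2, exceeds bound 2 — violated.

The assignment fails constraints 1, 3, 6, and 8.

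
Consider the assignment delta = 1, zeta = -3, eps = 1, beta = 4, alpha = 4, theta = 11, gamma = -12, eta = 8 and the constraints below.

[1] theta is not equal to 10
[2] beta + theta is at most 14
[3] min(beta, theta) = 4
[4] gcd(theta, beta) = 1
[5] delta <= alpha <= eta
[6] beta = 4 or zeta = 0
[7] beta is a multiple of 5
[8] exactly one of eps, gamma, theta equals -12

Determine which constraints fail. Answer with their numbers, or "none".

Constraints 2 and 7 do not hold.

[1] theta = 11, and 11 ≠ 10  ✔
[2] beta + theta = 4 + 11 = 15; 15 > 14, bound 14 not met  ✘
[3] min(4, 11) = 4  ✔
[4] gcd(11, 4) = 1  ✔
[5] values 1 <= 4 <= 8  ✔
[6] beta = 4 = 4 (first disjunct)  ✔
[7] 4 = 5*0 + 4, so 5 does not divide 4  ✘
[8] eps=1, gamma=-12, theta=11; 1 of them equals -12  ✔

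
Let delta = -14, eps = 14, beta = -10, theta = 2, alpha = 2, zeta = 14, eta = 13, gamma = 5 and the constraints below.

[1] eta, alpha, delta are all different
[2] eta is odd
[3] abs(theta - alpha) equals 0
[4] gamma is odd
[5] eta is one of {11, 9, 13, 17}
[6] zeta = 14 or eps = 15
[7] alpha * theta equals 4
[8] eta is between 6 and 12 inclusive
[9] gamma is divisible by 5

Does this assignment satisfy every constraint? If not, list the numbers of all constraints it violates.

Constraint 8 is violated.

[1] values 13, 2, -14 are pairwise distinct  ✓
[2] eta = 13 is odd  ✓
[3] abs(2 - 2) = 0  ✓
[4] gamma = 5 is odd  ✓
[5] eta = 13 is in {11, 9, 13, 17}  ✓
[6] zeta = 14 = 14 (first disjunct)  ✓
[7] alpha * theta = 2 * 2 = 4  ✓
[8] eta = 13 is outside [6, 12]  ✗
[9] 5 / 5 = 1, so 5 divides 5  ✓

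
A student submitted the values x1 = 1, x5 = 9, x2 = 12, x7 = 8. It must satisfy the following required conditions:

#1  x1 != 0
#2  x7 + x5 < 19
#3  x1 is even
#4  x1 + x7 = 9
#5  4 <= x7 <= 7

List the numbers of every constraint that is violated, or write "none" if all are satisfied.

#1 x1 = 1, and 1 ≠ 0 — holds.
#2 x7 + x5 = 8 + 9 = 17; 17 < 19 — holds.
#3 x1 = 1 is odd — fails.
#4 x1 + x7 = 1 + 8 = 9 — holds.
#5 x7 = 8 is outside [4, 7] — fails.

Constraints 3 and 5 are violated.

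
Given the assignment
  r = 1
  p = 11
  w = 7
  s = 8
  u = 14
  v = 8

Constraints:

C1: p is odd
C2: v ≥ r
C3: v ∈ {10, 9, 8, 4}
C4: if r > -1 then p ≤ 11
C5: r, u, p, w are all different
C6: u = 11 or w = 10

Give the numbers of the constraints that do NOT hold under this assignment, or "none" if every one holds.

C1: p = 11 is odd — holds.
C2: v = 8, r = 1; 8 ≥ 1 — holds.
C3: v = 8 is in {10, 9, 8, 4} — holds.
C4: r = 1 > -1, so we need p ≤ 11; p = 11 ≤ 11 — holds.
C5: values 1, 14, 11, 7 are pairwise distinct — holds.
C6: u = 14 ≠ 11 and w = 7 ≠ 10; both disjuncts false — fails.

Constraint 6 does not hold.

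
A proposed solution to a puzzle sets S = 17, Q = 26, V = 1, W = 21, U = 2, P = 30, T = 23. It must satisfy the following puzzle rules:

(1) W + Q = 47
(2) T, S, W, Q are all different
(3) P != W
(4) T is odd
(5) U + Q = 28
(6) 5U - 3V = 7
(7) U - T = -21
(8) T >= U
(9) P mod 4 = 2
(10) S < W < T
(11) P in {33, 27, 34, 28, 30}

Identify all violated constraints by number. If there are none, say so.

(1) W + Q = 21 + 26 = 47  true
(2) values 23, 17, 21, 26 are pairwise distinct  true
(3) P = 30, W = 21; distinct  true
(4) T = 23 is odd  true
(5) U + Q = 2 + 26 = 28  true
(6) 5U - 3V = 5(2) - 3(1) = 7  true
(7) U - T = 2 - 23 = -21  true
(8) T = 23, U = 2; 23 ≥ 2  true
(9) 30 mod 4 = 2  true
(10) values 17 < 21 < 23  true
(11) P = 30 is in {33, 27, 34, 28, 30}  true

All constraints are satisfied.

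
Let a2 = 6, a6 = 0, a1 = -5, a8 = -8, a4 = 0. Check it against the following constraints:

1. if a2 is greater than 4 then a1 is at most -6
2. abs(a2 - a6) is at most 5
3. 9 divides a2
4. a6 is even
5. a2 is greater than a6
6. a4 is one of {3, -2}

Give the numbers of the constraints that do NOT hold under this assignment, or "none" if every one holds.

Constraints 1, 2, 3, and 6 do not hold.

1. a2 = 6 > 4, so we need a1 ≤ -6; but a1 = -5 > -6 — does not hold.
2. abs(6 - 0) = 6; 6 > 5, exceeds bound 5 — does not hold.
3. 6 = 9*0 + 6, so 9 does not divide 6 — does not hold.
4. a6 = 0 is even — holds.
5. a2 = 6, a6 = 0; 6 > 0 — holds.
6. a4 = 0 is not in {3, -2} — does not hold.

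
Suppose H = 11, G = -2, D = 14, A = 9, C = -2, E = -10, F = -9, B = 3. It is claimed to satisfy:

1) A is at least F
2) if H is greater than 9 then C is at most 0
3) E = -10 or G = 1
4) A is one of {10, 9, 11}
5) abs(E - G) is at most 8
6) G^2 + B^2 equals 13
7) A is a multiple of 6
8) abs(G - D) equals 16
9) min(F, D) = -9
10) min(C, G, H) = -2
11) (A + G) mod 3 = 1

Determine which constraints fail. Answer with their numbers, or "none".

1) A = 9, F = -9; 9 ≥ -9 — OK.
2) H = 11 > 9, so we need C ≤ 0; C = -2 ≤ 0 — OK.
3) E = -10 = -10 (first disjunct) — OK.
4) A = 9 is in {10, 9, 11} — OK.
5) abs(-10 - (-2)) = 8; 8 ≤ 8 — OK.
6) G^2 + B^2 = (-2)^2 + 3^2 = 4 + 9 = 13 — OK.
7) 9 = 6*1 + 3, so 6 does not divide 9 — violated.
8) abs(-2 - 14) = 16 — OK.
9) min(-9, 14) = -9 — OK.
10) min(-2, -2, 11) = -2 — OK.
11) A + G = 7; 7 mod 3 = 1 — OK.

No — constraint 7 is not satisfied.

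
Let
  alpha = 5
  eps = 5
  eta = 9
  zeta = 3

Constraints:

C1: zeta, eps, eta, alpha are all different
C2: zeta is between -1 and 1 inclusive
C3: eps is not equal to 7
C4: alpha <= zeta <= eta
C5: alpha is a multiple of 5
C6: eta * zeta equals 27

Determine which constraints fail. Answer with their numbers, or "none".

The assignment fails constraints 1, 2, and 4.

C1: eps = alpha = 5, not all different — fails.
C2: zeta = 3 is outside [-1, 1] — fails.
C3: eps = 5, and 5 ≠ 7 — holds.
C4: values 5, 3, 9; alpha = 5 is not <= zeta = 3 — fails.
C5: 5 / 5 = 1, so 5 divides 5 — holds.
C6: eta * zeta = 9 * 3 = 27 — holds.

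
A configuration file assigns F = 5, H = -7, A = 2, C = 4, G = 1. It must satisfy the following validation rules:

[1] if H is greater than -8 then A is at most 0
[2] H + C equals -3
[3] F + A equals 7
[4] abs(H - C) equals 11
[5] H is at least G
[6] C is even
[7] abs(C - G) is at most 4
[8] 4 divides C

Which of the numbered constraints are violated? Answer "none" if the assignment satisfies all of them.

[1] H = -7 > -8, so we need A ≤ 0; but A = 2 > 0 — violated.
[2] H + C = -7 + 4 = -3 — OK.
[3] F + A = 5 + 2 = 7 — OK.
[4] abs(-7 - 4) = 11 — OK.
[5] H = -7, G = 1; -7 < 1 (want ≥) — violated.
[6] C = 4 is even — OK.
[7] abs(4 - 1) = 3; 3 ≤ 4 — OK.
[8] 4 / 4 = 1, so 4 divides 4 — OK.

No — constraints 1 and 5 are not satisfied.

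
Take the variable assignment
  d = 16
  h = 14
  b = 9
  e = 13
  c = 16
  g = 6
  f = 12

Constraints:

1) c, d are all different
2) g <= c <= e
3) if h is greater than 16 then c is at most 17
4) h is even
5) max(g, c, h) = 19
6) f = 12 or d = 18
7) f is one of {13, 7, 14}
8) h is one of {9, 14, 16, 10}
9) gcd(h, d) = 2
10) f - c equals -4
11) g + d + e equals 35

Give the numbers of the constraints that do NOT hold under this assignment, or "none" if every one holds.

1) c = d = 16, not all different  ✘
2) values 6, 16, 13; c = 16 is not <= e = 13  ✘
3) h = 14, not > 16; antecedent false, conditional vacuously true  ✔
4) h = 14 is even  ✔
5) max(6, 16, 14) = 16, not 19  ✘
6) f = 12 = 12 (first disjunct)  ✔
7) f = 12 is not in {13, 7, 14}  ✘
8) h = 14 is in {9, 14, 16, 10}  ✔
9) gcd(14, 16) = 2  ✔
10) f - c = 12 - 16 = -4  ✔
11) g + d + e = 6 + 16 + 13 = 35  ✔

Constraints 1, 2, 5, 7 are violated.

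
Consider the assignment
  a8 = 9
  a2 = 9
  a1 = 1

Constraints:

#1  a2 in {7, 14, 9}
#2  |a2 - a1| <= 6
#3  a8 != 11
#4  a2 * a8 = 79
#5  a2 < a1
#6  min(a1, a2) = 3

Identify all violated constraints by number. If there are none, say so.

#1 a2 = 9 is in {7, 14, 9}  ✔
#2 |9 - 1| = 8; 8 > 6, exceeds bound 6  ✘
#3 a8 = 9, and 9 ≠ 11  ✔
#4 a2 * a8 = 9 * 9 = 81, not 79  ✘
#5 a2 = 9, a1 = 1; 9 ≥ 1 (want <)  ✘
#6 min(1, 9) = 1, not 3  ✘

No — constraints 2, 4, 5, and 6 are not satisfied.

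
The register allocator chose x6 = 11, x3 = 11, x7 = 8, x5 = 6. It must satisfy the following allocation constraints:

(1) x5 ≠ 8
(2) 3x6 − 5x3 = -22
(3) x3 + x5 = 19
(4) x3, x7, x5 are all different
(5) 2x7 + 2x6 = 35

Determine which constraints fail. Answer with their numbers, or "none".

Constraints 3 and 5 do not hold.

(1) x5 = 6, and 6 ≠ 8  ✔
(2) 3x6 − 5x3 = 3(11) − 5(11) = -22  ✔
(3) x3 + x5 = 11 + 6 = 17, not 19  ✘
(4) values 11, 8, 6 are pairwise distinct  ✔
(5) 2x7 + 2x6 = 2(8) + 2(11) = 38, not 35  ✘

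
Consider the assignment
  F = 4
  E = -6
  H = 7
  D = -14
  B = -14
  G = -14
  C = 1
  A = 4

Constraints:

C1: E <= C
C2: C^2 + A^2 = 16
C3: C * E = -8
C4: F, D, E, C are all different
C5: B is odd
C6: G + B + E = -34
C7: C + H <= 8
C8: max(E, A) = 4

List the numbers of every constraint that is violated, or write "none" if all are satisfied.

C1: E = -6, C = 1; -6 ≤ 1 — OK.
C2: C^2 + A^2 = 1^2 + 4^2 = 1 + 16 = 17, not 16 — violated.
C3: C * E = 1 * (-6) = -6, not -8 — violated.
C4: values 4, -14, -6, 1 are pairwise distinct — OK.
C5: B = -14 is even — violated.
C6: G + B + E = -14 + (-14) + (-6) = -34 — OK.
C7: C + H = 1 + 7 = 8; 8 ≤ 8 — OK.
C8: max(-6, 4) = 4 — OK.

Constraints 2, 3, and 5 are violated.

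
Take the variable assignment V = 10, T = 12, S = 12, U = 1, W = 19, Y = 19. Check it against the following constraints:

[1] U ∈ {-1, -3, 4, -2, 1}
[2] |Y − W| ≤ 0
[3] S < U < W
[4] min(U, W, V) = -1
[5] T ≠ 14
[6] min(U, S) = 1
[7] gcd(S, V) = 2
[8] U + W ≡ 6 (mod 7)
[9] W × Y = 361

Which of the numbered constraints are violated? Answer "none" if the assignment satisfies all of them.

Constraints 3 and 4 are violated.

[1] U = 1 is in {-1, -3, 4, -2, 1} — holds.
[2] |19 − 19| = 0; 0 ≤ 0 — holds.
[3] values 12, 1, 19; S = 12 is not < U = 1 — does not hold.
[4] min(1, 19, 10) = 1, not -1 — does not hold.
[5] T = 12, and 12 ≠ 14 — holds.
[6] min(1, 12) = 1 — holds.
[7] gcd(12, 10) = 2 — holds.
[8] U + W = 20; 20 mod 7 = 6 — holds.
[9] W × Y = 19 × 19 = 361 — holds.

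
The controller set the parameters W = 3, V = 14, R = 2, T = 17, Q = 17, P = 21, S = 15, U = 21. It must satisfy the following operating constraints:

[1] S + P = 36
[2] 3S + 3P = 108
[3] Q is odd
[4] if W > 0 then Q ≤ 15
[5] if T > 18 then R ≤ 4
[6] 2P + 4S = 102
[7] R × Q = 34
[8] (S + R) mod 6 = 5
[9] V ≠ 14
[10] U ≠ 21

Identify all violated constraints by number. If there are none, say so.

No — constraints 4, 9, and 10 are not satisfied.

[1] S + P = 15 + 21 = 36  ✓
[2] 3S + 3P = 3(15) + 3(21) = 108  ✓
[3] Q = 17 is odd  ✓
[4] W = 3 > 0, so we need Q ≤ 15; but Q = 17 > 15  ✗
[5] T = 17, not > 18; antecedent false, conditional vacuously true  ✓
[6] 2P + 4S = 2(21) + 4(15) = 102  ✓
[7] R × Q = 2 × 17 = 34  ✓
[8] S + R = 17; 17 mod 6 = 5  ✓
[9] V = 14, but 14 is required to differ  ✗
[10] U = 21, but 21 is required to differ  ✗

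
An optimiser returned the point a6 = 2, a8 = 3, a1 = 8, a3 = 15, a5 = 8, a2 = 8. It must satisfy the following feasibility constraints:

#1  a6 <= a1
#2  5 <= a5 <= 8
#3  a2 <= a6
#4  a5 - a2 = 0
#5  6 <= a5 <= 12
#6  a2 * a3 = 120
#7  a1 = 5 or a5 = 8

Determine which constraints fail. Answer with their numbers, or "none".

#1 a6 = 2, a1 = 8; 2 ≤ 8  ✓
#2 a5 = 8 lies in [5, 8]  ✓
#3 a2 = 8, a6 = 2; 8 > 2 (want ≤)  ✗
#4 a5 - a2 = 8 - 8 = 0  ✓
#5 a5 = 8 lies in [6, 12]  ✓
#6 a2 * a3 = 8 * 15 = 120  ✓
#7 a1 = 8 ≠ 5, but a5 = 8 = 8 (second disjunct)  ✓

No — constraint 3 is not satisfied.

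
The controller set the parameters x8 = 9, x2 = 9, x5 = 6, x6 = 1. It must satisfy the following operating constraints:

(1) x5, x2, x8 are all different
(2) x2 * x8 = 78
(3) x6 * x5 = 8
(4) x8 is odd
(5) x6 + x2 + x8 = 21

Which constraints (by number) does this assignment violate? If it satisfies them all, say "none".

(1) x2 = x8 = 9, not all different — fails.
(2) x2 * x8 = 9 * 9 = 81, not 78 — fails.
(3) x6 * x5 = 1 * 6 = 6, not 8 — fails.
(4) x8 = 9 is odd — holds.
(5) x6 + x2 + x8 = 1 + 9 + 9 = 19, not 21 — fails.

The assignment fails constraints 1, 2, 3, 5.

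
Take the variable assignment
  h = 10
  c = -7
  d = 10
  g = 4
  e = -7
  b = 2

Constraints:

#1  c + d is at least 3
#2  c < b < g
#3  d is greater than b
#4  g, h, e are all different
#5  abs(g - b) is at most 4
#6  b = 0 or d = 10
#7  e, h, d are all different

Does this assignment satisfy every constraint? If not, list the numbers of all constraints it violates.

Constraint 7 is violated.

#1 c + d = -7 + 10 = 3; 3 ≥ 3  yes
#2 values -7 < 2 < 4  yes
#3 d = 10, b = 2; 10 > 2  yes
#4 values 4, 10, -7 are pairwise distinct  yes
#5 abs(4 - 2) = 2; 2 ≤ 4  yes
#6 b = 2 ≠ 0, but d = 10 = 10 (second disjunct)  yes
#7 h = d = 10, not all different  no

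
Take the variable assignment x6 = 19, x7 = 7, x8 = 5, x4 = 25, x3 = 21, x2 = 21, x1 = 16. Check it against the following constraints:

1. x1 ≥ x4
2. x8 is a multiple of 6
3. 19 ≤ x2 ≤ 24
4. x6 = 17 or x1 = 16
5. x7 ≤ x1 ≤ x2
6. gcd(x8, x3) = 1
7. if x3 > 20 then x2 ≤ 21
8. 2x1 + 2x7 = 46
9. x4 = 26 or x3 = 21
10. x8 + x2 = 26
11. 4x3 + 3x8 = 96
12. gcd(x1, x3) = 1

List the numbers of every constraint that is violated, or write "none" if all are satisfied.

1. x1 = 16, x4 = 25; 16 < 25 (want ≥) — violated.
2. 5 = 6×0 + 5, so 6 does not divide 5 — violated.
3. x2 = 21 lies in [19, 24] — satisfied.
4. x6 = 19 ≠ 17, but x1 = 16 = 16 (second disjunct) — satisfied.
5. values 7 ≤ 16 ≤ 21 — satisfied.
6. gcd(5, 21) = 1 — satisfied.
7. x3 = 21 > 20, so we need x2 ≤ 21; x2 = 21 ≤ 21 — satisfied.
8. 2x1 + 2x7 = 2(16) + 2(7) = 46 — satisfied.
9. x4 = 25 ≠ 26, but x3 = 21 = 21 (second disjunct) — satisfied.
10. x8 + x2 = 5 + 21 = 26 — satisfied.
11. 4x3 + 3x8 = 4(21) + 3(5) = 99, not 96 — violated.
12. gcd(16, 21) = 1 — satisfied.

Constraints 1, 2, and 11 are violated.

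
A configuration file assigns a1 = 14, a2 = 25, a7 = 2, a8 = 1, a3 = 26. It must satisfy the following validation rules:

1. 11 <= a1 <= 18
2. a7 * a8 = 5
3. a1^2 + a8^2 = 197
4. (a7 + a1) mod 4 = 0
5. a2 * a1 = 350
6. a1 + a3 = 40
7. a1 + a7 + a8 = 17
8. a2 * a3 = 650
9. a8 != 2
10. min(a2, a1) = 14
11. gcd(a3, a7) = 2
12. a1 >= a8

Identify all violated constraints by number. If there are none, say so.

1. a1 = 14 lies in [11, 18] — OK.
2. a7 * a8 = 2 * 1 = 2, not 5 — violated.
3. a1^2 + a8^2 = 14^2 + 1^2 = 196 + 1 = 197 — OK.
4. a7 + a1 = 16; 16 mod 4 = 0 — OK.
5. a2 * a1 = 25 * 14 = 350 — OK.
6. a1 + a3 = 14 + 26 = 40 — OK.
7. a1 + a7 + a8 = 14 + 2 + 1 = 17 — OK.
8. a2 * a3 = 25 * 26 = 650 — OK.
9. a8 = 1, and 1 ≠ 2 — OK.
10. min(25, 14) = 14 — OK.
11. gcd(26, 2) = 2 — OK.
12. a1 = 14, a8 = 1; 14 ≥ 1 — OK.

Constraint 2 is violated.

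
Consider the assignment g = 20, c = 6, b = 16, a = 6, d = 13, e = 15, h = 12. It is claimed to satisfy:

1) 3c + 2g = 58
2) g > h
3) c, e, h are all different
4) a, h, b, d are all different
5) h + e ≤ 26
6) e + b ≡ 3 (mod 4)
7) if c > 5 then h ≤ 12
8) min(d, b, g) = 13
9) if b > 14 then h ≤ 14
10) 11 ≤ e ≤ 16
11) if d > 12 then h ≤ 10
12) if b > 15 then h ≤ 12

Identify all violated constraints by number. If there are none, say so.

Violated: 5, 11.

1) 3c + 2g = 3(6) + 2(20) = 58  OK
2) g = 20, h = 12; 20 > 12  OK
3) values 6, 15, 12 are pairwise distinct  OK
4) values 6, 12, 16, 13 are pairwise distinct  OK
5) h + e = 12 + 15 = 27; 27 > 26, bound 26 not met  FAIL
6) e + b = 31; 31 mod 4 = 3  OK
7) c = 6 > 5, so we need h ≤ 12; h = 12 ≤ 12  OK
8) min(13, 16, 20) = 13  OK
9) b = 16 > 14, so we need h ≤ 14; h = 12 ≤ 14  OK
10) e = 15 lies in [11, 16]  OK
11) d = 13 > 12, so we need h ≤ 10; but h = 12 > 10  FAIL
12) b = 16 > 15, so we need h ≤ 12; h = 12 ≤ 12  OK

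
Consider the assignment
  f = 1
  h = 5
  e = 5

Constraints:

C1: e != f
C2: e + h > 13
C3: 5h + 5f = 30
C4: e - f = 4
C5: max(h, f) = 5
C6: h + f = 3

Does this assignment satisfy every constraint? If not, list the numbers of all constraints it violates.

No — constraints 2 and 6 are not satisfied.

C1: e = 5, f = 1; distinct  OK
C2: e + h = 5 + 5 = 10; 10 ≤ 13, bound 13 not met  FAIL
C3: 5h + 5f = 5(5) + 5(1) = 30  OK
C4: e - f = 5 - 1 = 4  OK
C5: max(5, 1) = 5  OK
C6: h + f = 5 + 1 = 6, not 3  FAIL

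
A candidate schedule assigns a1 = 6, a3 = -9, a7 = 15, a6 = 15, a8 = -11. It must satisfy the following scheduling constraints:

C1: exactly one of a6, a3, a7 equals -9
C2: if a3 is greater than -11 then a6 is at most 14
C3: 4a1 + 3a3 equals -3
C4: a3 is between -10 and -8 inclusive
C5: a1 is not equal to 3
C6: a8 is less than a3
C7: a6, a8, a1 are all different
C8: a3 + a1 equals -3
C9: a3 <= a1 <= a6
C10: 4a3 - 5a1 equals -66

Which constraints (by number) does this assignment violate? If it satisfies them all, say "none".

C1: a6=15, a3=-9, a7=15; 1 of them equals -9 — holds.
C2: a3 = -9 > -11, so we need a6 ≤ 14; but a6 = 15 > 14 — does not hold.
C3: 4a1 + 3a3 = 4(6) + 3(-9) = -3 — holds.
C4: a3 = -9 lies in [-10, -8] — holds.
C5: a1 = 6, and 6 ≠ 3 — holds.
C6: a8 = -11, a3 = -9; -11 < -9 — holds.
C7: values 15, -11, 6 are pairwise distinct — holds.
C8: a3 + a1 = -9 + 6 = -3 — holds.
C9: values -9 <= 6 <= 15 — holds.
C10: 4a3 - 5a1 = 4(-9) - 5(6) = -66 — holds.

Violated: 2.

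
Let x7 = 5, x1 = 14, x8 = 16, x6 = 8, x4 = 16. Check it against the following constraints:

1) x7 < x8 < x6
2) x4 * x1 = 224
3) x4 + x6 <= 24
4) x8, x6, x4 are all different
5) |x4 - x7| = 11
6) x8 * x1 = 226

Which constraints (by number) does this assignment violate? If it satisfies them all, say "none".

1) values 5, 16, 8; x8 = 16 is not < x6 = 8  ✘
2) x4 * x1 = 16 * 14 = 224  ✔
3) x4 + x6 = 16 + 8 = 24; 24 ≤ 24  ✔
4) x8 = x4 = 16, not all different  ✘
5) |16 - 5| = 11  ✔
6) x8 * x1 = 16 * 14 = 224, not 226  ✘

Constraints 1, 4, and 6 do not hold.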